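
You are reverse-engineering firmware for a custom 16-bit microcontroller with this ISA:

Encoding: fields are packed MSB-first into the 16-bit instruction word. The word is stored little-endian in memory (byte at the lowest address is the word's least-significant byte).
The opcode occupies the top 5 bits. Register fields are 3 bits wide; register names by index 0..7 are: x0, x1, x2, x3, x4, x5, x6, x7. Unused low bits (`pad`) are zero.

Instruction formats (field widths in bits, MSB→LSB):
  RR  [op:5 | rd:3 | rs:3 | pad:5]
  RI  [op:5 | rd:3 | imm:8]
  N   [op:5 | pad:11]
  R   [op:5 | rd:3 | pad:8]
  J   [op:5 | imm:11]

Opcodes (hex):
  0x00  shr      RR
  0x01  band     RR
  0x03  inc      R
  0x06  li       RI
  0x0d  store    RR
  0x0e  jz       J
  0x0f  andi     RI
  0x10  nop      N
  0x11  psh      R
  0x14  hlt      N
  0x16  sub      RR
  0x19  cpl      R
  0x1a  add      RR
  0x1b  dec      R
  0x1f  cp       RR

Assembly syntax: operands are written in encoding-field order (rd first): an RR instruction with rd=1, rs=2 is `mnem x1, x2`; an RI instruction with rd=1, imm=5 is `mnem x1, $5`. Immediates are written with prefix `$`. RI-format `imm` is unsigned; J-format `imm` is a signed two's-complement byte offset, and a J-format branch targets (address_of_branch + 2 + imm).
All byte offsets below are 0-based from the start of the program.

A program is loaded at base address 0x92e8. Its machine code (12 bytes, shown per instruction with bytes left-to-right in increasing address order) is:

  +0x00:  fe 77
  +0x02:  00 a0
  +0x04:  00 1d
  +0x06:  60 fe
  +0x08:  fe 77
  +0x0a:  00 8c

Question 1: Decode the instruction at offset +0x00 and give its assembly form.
jz $-2

+0x00: fe 77 ⇒ word 0x77fe (little)
  op=0x77fe>>11=0xe ⇒ jz (J)
  imm@[10:0]=0x7fe (s11→-2) ⇒ $-2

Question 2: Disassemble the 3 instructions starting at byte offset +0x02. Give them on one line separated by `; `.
+0x02: 00 a0 ⇒ word 0xa000 (little)
  op=0xa000>>11=0x14 ⇒ hlt (N)
+0x04: 00 1d ⇒ word 0x1d00 (little)
  op=0x1d00>>11=0x3 ⇒ inc (R)
  [10:8] rd=5 = x5
+0x06: 60 fe ⇒ word 0xfe60 (little)
  op=0xfe60>>11=0x1f ⇒ cp (RR)
  [10:8] rd=6 = x6
  [7:5] rs=3 = x3

hlt; inc x5; cp x6, x3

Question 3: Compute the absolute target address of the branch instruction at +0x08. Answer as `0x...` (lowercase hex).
0x92f0

@+08  little-endian(fe 77) = 0x77fe
  opcode bits[15:11]=0xe: jz/J
  imm: (w>>0)&0x7ff=0x7fe (s11→-2) → $-2
  target = base 0x92e8 + off 0x08 + 2 + imm -2 = 0x92f0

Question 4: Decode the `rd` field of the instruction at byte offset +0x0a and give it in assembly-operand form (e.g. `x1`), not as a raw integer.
off 0x0a: read 00 8c as little → 0x8c00
  top 5b → 0x11 → psh [R]
  [10:8] rd=4 = x4

x4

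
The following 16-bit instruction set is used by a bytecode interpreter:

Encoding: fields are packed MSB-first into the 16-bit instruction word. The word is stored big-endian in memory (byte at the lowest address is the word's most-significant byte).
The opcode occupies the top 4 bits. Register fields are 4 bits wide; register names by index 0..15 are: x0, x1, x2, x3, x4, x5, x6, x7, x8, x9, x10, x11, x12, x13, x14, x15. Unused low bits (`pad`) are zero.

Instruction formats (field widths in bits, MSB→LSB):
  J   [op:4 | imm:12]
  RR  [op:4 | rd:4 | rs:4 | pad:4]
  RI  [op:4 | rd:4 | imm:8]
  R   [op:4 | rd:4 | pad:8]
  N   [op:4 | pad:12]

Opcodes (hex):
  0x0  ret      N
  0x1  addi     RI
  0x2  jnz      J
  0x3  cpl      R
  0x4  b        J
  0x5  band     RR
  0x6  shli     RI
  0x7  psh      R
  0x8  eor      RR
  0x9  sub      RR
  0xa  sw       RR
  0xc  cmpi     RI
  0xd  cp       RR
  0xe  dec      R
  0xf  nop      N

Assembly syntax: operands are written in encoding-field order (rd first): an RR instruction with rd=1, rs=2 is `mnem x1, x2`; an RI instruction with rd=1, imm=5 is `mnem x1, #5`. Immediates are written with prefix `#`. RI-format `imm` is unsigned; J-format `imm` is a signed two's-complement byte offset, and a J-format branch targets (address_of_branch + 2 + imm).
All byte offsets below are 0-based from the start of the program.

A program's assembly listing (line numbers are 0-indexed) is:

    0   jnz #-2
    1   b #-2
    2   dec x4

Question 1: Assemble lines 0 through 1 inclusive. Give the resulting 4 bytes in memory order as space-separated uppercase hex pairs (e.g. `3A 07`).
line 0 (jnz): pack op=0x2:4|imm=-2:12 = 0x2ffe; big→ 2f fe
line 1 (b): pack op=0x4:4|imm=-2:12 = 0x4ffe; big→ 4f fe

2F FE 4F FE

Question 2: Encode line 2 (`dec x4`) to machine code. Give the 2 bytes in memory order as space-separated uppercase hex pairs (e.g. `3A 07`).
2. dec fields op=0xe:4|rd=4:4|pad=0:8 → word e400h → e4 00

E4 00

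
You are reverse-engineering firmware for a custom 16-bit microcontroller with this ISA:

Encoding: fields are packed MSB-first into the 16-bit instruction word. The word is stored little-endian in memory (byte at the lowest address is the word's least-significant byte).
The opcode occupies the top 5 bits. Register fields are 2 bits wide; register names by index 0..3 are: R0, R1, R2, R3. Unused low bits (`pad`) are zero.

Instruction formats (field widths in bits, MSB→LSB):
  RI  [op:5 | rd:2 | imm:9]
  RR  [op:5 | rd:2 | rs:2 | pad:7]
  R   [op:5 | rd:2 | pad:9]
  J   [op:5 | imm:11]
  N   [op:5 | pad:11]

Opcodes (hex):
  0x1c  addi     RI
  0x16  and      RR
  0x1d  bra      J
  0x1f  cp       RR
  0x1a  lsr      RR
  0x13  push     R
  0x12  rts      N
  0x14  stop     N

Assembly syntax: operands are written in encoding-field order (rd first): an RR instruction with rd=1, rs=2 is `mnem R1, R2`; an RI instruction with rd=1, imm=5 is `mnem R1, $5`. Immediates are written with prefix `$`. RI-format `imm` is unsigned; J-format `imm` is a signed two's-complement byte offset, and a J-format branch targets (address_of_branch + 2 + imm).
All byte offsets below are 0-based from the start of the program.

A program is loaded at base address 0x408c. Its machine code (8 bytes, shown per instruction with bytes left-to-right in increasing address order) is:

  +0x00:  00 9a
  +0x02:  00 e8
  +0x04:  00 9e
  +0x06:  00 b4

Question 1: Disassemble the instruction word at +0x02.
bra $0

[02] 00 e8 → 0xe800
  op=0xe800>>11=0x1d ⇒ bra (J)
  [10:0] imm=0 = $0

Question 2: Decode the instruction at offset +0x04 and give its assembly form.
push R3

[04] 00 9e → 0x9e00
  opcode bits[15:11]=0x13: push/R
  rd: (w>>9)&0x3=0x3 → R3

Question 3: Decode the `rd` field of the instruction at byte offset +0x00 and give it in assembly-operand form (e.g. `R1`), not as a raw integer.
R1

[00] 00 9a → 0x9a00
  op=0x9a00>>11=0x13 ⇒ push (R)
  rd: (w>>9)&0x3=0x1 → R1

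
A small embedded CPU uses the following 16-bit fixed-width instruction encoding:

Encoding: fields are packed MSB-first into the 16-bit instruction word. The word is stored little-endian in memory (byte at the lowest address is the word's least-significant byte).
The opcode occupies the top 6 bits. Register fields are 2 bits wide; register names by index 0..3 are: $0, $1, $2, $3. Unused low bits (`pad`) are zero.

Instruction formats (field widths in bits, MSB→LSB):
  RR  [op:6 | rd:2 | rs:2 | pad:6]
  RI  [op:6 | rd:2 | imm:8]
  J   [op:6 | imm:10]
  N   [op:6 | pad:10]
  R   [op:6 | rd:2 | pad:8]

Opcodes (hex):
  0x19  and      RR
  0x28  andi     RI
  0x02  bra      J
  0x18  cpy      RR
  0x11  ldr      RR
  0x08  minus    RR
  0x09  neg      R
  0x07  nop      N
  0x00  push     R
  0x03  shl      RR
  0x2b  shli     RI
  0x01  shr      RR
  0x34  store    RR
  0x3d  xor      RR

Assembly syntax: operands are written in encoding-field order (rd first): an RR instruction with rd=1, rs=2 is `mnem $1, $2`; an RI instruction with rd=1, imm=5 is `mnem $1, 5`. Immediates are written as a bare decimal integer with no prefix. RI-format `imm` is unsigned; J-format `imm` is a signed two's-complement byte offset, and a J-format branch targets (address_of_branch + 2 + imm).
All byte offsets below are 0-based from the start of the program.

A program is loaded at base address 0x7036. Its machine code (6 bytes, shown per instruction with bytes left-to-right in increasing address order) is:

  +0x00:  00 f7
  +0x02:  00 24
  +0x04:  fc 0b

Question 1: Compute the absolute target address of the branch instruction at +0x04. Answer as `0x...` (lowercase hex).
+0x04: fc 0b ⇒ word 0x0bfc (little)
  op=0x0bfc>>10=0x2 ⇒ bra (J)
  [9:0] imm=1020 (s10→-4) = -4
  target = base 0x7036 + off 0x04 + 2 + imm -4 = 0x7038

0x7038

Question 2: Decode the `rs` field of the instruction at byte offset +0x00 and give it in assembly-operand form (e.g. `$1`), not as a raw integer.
@+00  little-endian(00 f7) = 0xf700
  op=0xf700>>10=0x3d ⇒ xor (RR)
  rd: (w>>8)&0x3=0x3 → $3
  rs: (w>>6)&0x3=0x0 → $0

$0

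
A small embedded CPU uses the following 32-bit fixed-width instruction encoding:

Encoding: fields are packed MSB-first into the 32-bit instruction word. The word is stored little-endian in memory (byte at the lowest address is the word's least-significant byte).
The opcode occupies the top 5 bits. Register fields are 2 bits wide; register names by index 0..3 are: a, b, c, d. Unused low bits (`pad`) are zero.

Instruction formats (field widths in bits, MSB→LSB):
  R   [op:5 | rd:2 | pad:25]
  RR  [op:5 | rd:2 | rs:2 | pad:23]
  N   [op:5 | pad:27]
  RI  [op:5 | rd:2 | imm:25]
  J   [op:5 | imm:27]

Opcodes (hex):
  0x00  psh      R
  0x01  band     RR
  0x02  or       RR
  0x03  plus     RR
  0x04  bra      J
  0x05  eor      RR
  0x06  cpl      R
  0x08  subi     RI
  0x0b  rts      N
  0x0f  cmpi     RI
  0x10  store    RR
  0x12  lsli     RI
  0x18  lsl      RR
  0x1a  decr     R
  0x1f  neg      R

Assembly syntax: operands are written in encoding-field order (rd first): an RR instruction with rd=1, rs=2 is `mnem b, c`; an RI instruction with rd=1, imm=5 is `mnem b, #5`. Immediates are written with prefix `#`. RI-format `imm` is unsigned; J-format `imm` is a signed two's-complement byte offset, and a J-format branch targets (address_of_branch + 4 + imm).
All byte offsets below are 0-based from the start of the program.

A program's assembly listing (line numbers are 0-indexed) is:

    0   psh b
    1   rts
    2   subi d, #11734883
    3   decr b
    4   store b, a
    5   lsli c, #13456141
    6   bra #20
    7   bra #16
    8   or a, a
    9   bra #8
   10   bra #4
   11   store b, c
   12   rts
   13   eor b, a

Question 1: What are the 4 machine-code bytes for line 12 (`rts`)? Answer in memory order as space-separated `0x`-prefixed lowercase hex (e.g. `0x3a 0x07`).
0x00 0x00 0x00 0x58

12. rts fields op=0xb:5|pad=0:27 → word 58000000h → 00 00 00 58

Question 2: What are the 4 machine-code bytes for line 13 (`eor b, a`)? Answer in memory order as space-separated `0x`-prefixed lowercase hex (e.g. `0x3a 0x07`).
L13: eor op=0x5:5|rd=1:2|rs=0:2|pad=0:23 ⇒ 0x2a000000 ⇒ little 00 00 00 2a

0x00 0x00 0x00 0x2a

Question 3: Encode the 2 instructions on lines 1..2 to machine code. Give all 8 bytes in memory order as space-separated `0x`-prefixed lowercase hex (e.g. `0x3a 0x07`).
0x00 0x00 0x00 0x58 0x63 0x0f 0xb3 0x46

line 1 (rts): pack op=0xb:5|pad=0:27 = 0x58000000; little→ 00 00 00 58
line 2 (subi): pack op=0x8:5|rd=3:2|imm=11734883:25 = 0x46b30f63; little→ 63 0f b3 46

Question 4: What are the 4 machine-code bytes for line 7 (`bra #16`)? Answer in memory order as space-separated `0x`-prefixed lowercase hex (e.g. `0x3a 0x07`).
0x10 0x00 0x00 0x20

L7: bra op=0x4:5|imm=16:27 ⇒ 0x20000010 ⇒ little 10 00 00 20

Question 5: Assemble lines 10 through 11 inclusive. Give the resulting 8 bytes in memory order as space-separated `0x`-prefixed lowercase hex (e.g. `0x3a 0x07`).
0x04 0x00 0x00 0x20 0x00 0x00 0x00 0x83

10. bra fields op=0x4:5|imm=4:27 → word 20000004h → 04 00 00 20
11. store fields op=0x10:5|rd=1:2|rs=2:2|pad=0:23 → word 83000000h → 00 00 00 83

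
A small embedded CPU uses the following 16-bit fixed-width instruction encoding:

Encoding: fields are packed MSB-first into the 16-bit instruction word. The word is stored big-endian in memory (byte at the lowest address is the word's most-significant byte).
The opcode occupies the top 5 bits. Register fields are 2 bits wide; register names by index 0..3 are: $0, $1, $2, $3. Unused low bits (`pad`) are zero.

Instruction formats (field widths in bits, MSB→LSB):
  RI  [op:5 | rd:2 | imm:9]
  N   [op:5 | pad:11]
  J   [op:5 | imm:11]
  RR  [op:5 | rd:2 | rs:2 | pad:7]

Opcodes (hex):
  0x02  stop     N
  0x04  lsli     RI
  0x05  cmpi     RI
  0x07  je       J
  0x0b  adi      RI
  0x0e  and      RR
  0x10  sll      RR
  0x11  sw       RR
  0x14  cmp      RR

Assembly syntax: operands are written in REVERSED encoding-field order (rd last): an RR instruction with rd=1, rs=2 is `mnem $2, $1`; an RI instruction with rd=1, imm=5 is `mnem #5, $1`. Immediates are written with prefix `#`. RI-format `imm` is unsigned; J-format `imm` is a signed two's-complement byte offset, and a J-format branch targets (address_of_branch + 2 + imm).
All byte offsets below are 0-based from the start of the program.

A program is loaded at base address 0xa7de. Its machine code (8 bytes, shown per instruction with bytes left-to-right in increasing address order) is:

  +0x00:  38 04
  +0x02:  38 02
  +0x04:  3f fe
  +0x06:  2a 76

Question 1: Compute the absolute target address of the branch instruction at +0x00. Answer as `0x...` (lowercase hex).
+0x00: 38 04 ⇒ word 0x3804 (big)
  opcode bits[15:11]=0x7: je/J
  imm@[10:0]=0x4 ⇒ #4
  target = base 0xa7de + off 0x00 + 2 + imm 4 = 0xa7e4

0xa7e4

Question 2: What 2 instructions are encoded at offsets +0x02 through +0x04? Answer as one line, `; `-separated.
je #2; je #-2

+0x02: 38 02 ⇒ word 0x3802 (big)
  op=0x3802>>11=0x7 ⇒ je (J)
  imm: (w>>0)&0x7ff=0x2 → #2
+0x04: 3f fe ⇒ word 0x3ffe (big)
  op=0x3ffe>>11=0x7 ⇒ je (J)
  imm: (w>>0)&0x7ff=0x7fe (s11→-2) → #-2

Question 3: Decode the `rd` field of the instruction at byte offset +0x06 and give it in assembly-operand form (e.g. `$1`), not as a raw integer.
$1

off 0x06: read 2a 76 as big → 0x2a76
  opcode bits[15:11]=0x5: cmpi/RI
  rd: (w>>9)&0x3=0x1 → $1
  imm: (w>>0)&0x1ff=0x76 → #118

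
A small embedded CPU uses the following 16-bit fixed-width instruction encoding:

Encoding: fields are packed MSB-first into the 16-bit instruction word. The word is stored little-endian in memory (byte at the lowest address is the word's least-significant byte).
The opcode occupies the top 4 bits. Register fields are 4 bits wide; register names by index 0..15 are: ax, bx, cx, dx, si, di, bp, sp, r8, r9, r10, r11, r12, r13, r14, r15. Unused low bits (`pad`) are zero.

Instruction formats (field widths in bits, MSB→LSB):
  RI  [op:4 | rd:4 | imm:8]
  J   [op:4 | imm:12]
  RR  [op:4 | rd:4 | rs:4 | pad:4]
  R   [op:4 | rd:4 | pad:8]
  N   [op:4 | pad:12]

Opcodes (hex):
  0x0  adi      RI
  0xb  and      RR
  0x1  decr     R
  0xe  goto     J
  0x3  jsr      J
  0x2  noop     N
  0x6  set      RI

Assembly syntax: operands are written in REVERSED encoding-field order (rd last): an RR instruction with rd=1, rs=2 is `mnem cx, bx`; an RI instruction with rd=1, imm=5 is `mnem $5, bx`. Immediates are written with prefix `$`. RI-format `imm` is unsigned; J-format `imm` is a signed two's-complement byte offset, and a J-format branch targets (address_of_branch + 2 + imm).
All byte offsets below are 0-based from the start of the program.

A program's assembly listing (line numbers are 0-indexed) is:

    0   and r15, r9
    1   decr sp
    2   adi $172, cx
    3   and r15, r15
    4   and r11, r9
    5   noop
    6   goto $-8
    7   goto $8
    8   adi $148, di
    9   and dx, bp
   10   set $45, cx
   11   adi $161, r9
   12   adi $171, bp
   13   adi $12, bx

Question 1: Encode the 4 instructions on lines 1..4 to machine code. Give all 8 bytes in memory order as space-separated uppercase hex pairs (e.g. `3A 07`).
00 17 AC 02 F0 BF B0 B9

1. decr fields op=0x1:4|rd=7:4|pad=0:8 → word 1700h → 00 17
2. adi fields op=0x0:4|rd=2:4|imm=172:8 → word 02ach → ac 02
3. and fields op=0xb:4|rd=15:4|rs=15:4|pad=0:4 → word bff0h → f0 bf
4. and fields op=0xb:4|rd=9:4|rs=11:4|pad=0:4 → word b9b0h → b0 b9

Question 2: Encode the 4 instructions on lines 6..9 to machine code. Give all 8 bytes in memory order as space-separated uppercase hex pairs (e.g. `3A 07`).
F8 EF 08 E0 94 05 30 B6

6. goto fields op=0xe:4|imm=-8:12 → word eff8h → f8 ef
7. goto fields op=0xe:4|imm=8:12 → word e008h → 08 e0
8. adi fields op=0x0:4|rd=5:4|imm=148:8 → word 0594h → 94 05
9. and fields op=0xb:4|rd=6:4|rs=3:4|pad=0:4 → word b630h → 30 b6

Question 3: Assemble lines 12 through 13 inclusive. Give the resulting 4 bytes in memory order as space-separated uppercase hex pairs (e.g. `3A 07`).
AB 06 0C 01

L12: adi op=0x0:4|rd=6:4|imm=171:8 ⇒ 0x06ab ⇒ little ab 06
L13: adi op=0x0:4|rd=1:4|imm=12:8 ⇒ 0x010c ⇒ little 0c 01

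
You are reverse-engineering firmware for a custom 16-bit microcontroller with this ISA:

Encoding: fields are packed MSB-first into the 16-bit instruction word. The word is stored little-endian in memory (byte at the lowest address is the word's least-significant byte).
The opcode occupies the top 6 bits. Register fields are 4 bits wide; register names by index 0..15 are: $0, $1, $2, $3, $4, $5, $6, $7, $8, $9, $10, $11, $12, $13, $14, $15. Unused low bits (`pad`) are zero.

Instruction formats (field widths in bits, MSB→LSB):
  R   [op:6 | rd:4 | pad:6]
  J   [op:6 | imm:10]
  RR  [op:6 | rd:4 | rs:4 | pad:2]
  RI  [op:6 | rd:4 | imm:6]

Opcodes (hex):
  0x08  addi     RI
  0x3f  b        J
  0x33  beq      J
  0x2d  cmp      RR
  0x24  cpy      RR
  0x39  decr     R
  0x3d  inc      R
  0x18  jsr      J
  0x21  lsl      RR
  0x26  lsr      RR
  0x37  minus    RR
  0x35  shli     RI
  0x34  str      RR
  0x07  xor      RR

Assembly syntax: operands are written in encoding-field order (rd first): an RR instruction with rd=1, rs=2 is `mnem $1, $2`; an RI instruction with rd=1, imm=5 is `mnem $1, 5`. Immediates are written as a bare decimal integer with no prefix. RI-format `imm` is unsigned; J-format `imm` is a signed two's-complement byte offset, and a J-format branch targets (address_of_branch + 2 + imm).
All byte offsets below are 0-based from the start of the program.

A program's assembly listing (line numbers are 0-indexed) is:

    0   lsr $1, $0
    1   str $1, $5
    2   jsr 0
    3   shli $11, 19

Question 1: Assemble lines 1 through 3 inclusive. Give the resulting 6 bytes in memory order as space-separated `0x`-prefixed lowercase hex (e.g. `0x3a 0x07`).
0x54 0xd0 0x00 0x60 0xd3 0xd6

line 1 (str): pack op=0x34:6|rd=1:4|rs=5:4|pad=0:2 = 0xd054; little→ 54 d0
line 2 (jsr): pack op=0x18:6|imm=0:10 = 0x6000; little→ 00 60
line 3 (shli): pack op=0x35:6|rd=11:4|imm=19:6 = 0xd6d3; little→ d3 d6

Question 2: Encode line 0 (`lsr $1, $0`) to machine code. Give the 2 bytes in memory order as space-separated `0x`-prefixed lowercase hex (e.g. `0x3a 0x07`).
0x40 0x98

0. lsr fields op=0x26:6|rd=1:4|rs=0:4|pad=0:2 → word 9840h → 40 98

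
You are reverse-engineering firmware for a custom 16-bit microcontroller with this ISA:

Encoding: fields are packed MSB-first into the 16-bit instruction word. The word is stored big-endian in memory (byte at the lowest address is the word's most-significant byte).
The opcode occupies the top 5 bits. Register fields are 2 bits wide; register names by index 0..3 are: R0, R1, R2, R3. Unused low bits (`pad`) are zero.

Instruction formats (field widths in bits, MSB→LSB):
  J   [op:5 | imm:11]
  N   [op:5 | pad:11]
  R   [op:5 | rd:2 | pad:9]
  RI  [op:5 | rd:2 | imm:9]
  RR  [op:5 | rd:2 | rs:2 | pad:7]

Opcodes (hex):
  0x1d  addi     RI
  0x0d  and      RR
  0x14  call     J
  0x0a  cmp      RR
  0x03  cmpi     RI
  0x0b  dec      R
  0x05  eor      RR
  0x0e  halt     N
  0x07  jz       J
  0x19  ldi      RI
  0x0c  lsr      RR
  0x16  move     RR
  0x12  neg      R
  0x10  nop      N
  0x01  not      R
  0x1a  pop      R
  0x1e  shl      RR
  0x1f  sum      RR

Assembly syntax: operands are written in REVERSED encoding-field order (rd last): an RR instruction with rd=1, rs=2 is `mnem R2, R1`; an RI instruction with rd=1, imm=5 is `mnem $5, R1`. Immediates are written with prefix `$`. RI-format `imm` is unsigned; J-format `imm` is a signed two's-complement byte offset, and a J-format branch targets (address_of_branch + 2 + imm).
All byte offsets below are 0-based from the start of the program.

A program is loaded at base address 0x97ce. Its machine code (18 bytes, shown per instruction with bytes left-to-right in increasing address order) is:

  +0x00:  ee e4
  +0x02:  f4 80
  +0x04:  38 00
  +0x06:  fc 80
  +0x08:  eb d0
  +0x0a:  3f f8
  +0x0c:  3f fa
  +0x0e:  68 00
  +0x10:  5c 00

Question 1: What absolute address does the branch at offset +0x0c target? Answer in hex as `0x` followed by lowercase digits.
@+0c  big-endian(3f fa) = 0x3ffa
  op=0x3ffa>>11=0x7 ⇒ jz (J)
  imm@[10:0]=0x7fa (s11→-6) ⇒ $-6
  target = base 0x97ce + off 0x0c + 2 + imm -6 = 0x97d6

0x97d6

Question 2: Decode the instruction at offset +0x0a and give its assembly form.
@+0a  big-endian(3f f8) = 0x3ff8
  op=0x3ff8>>11=0x7 ⇒ jz (J)
  [10:0] imm=2040 (s11→-8) = $-8

jz $-8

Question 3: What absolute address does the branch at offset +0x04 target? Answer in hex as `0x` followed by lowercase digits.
0x97d4

+0x04: 38 00 ⇒ word 0x3800 (big)
  opcode bits[15:11]=0x7: jz/J
  imm: (w>>0)&0x7ff=0x0 → $0
  target = base 0x97ce + off 0x04 + 2 + imm 0 = 0x97d4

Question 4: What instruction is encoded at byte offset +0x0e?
and R0, R0

[0e] 68 00 → 0x6800
  top 5b → 0xd → and [RR]
  [10:9] rd=0 = R0
  [8:7] rs=0 = R0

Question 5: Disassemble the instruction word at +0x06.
sum R1, R2

+0x06: fc 80 ⇒ word 0xfc80 (big)
  top 5b → 0x1f → sum [RR]
  [10:9] rd=2 = R2
  [8:7] rs=1 = R1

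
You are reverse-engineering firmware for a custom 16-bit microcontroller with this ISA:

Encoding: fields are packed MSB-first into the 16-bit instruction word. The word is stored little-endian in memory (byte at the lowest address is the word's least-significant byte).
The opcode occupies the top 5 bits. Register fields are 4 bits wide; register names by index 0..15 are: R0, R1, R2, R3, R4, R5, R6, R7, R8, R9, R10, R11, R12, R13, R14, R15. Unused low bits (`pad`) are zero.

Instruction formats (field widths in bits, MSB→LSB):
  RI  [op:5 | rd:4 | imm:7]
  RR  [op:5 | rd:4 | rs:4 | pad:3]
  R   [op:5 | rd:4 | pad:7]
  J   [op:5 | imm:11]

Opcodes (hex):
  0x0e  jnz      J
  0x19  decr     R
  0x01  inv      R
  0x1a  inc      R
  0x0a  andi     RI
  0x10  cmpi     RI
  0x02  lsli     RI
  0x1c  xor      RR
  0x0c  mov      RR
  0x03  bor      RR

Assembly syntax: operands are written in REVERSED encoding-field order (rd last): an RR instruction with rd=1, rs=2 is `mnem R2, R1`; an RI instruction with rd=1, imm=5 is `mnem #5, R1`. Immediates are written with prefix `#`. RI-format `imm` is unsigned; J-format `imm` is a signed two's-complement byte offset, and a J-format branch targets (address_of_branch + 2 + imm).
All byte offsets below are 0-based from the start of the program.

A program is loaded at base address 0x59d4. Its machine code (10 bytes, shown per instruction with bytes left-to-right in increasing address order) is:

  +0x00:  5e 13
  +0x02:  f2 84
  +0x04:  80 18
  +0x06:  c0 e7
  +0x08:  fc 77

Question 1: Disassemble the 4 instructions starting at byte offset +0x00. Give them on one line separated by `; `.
lsli #94, R6; cmpi #114, R9; bor R0, R1; xor R8, R15

off 0x00: read 5e 13 as little → 0x135e
  op=0x135e>>11=0x2 ⇒ lsli (RI)
  [10:7] rd=6 = R6
  [6:0] imm=94 = #94
off 0x02: read f2 84 as little → 0x84f2
  op=0x84f2>>11=0x10 ⇒ cmpi (RI)
  [10:7] rd=9 = R9
  [6:0] imm=114 = #114
off 0x04: read 80 18 as little → 0x1880
  op=0x1880>>11=0x3 ⇒ bor (RR)
  [10:7] rd=1 = R1
  [6:3] rs=0 = R0
off 0x06: read c0 e7 as little → 0xe7c0
  op=0xe7c0>>11=0x1c ⇒ xor (RR)
  [10:7] rd=15 = R15
  [6:3] rs=8 = R8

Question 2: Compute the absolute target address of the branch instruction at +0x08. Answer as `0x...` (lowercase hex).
[08] fc 77 → 0x77fc
  op=0x77fc>>11=0xe ⇒ jnz (J)
  [10:0] imm=2044 (s11→-4) = #-4
  target = base 0x59d4 + off 0x08 + 2 + imm -4 = 0x59da

0x59da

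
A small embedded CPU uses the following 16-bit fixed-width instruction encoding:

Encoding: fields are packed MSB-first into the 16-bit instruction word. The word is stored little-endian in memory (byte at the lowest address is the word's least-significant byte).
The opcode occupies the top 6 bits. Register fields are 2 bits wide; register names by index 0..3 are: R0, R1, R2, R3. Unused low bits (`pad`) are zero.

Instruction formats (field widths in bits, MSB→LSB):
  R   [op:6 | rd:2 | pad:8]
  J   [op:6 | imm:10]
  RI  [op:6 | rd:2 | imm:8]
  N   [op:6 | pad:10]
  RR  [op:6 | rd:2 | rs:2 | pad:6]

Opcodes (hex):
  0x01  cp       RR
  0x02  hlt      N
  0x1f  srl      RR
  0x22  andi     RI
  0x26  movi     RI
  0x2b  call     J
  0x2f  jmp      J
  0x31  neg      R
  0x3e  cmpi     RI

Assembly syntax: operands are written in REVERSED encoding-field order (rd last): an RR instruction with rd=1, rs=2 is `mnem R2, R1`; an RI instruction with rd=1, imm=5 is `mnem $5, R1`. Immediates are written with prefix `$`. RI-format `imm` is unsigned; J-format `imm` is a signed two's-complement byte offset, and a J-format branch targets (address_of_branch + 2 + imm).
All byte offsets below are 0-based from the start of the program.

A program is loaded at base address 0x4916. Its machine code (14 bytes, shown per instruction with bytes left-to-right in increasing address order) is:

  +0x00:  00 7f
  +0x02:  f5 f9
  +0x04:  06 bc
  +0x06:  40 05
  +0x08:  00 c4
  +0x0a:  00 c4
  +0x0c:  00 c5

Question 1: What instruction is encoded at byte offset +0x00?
[00] 00 7f → 0x7f00
  op=0x7f00>>10=0x1f ⇒ srl (RR)
  [9:8] rd=3 = R3
  [7:6] rs=0 = R0

srl R0, R3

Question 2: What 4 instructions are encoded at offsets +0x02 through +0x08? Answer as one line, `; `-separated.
cmpi $245, R1; jmp $6; cp R1, R1; neg R0

off 0x02: read f5 f9 as little → 0xf9f5
  top 6b → 0x3e → cmpi [RI]
  rd@[9:8]=0x1 ⇒ R1
  imm@[7:0]=0xf5 ⇒ $245
off 0x04: read 06 bc as little → 0xbc06
  top 6b → 0x2f → jmp [J]
  imm@[9:0]=0x6 ⇒ $6
off 0x06: read 40 05 as little → 0x0540
  top 6b → 0x1 → cp [RR]
  rd@[9:8]=0x1 ⇒ R1
  rs@[7:6]=0x1 ⇒ R1
off 0x08: read 00 c4 as little → 0xc400
  top 6b → 0x31 → neg [R]
  rd@[9:8]=0x0 ⇒ R0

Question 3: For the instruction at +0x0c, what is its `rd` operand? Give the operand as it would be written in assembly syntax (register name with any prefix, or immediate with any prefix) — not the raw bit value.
[0c] 00 c5 → 0xc500
  top 6b → 0x31 → neg [R]
  rd: (w>>8)&0x3=0x1 → R1

R1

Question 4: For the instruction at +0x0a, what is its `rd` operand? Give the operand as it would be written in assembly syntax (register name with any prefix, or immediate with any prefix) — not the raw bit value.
R0

[0a] 00 c4 → 0xc400
  opcode bits[15:10]=0x31: neg/R
  rd: (w>>8)&0x3=0x0 → R0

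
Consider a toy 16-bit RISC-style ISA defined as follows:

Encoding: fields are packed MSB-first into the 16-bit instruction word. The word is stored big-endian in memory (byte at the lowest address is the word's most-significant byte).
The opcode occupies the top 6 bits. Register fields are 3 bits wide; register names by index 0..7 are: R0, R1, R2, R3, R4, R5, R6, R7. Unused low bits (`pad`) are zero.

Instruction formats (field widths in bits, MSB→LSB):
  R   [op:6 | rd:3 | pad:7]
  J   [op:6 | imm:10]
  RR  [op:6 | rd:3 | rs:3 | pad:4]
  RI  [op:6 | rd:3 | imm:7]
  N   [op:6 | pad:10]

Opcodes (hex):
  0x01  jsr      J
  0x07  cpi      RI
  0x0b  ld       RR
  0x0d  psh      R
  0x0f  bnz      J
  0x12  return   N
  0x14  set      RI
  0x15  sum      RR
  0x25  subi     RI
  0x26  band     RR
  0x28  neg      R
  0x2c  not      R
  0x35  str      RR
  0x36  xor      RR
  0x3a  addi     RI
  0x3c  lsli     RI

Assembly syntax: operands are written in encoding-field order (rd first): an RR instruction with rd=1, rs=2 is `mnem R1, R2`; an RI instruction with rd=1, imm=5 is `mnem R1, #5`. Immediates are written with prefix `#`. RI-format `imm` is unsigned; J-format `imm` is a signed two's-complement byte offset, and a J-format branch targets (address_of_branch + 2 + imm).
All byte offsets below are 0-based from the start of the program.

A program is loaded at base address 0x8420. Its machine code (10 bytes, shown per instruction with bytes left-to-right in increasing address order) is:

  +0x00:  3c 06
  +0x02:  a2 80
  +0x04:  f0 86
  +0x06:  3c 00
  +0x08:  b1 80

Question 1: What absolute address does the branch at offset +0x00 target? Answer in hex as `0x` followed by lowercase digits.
@+00  big-endian(3c 06) = 0x3c06
  op=0x3c06>>10=0xf ⇒ bnz (J)
  imm@[9:0]=0x6 ⇒ #6
  target = base 0x8420 + off 0x00 + 2 + imm 6 = 0x8428

0x8428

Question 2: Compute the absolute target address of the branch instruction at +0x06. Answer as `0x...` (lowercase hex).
0x8428

+0x06: 3c 00 ⇒ word 0x3c00 (big)
  opcode bits[15:10]=0xf: bnz/J
  [9:0] imm=0 = #0
  target = base 0x8420 + off 0x06 + 2 + imm 0 = 0x8428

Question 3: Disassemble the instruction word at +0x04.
lsli R1, #6

+0x04: f0 86 ⇒ word 0xf086 (big)
  op=0xf086>>10=0x3c ⇒ lsli (RI)
  rd: (w>>7)&0x7=0x1 → R1
  imm: (w>>0)&0x7f=0x6 → #6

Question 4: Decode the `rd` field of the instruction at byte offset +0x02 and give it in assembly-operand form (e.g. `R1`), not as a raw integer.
R5

[02] a2 80 → 0xa280
  top 6b → 0x28 → neg [R]
  rd@[9:7]=0x5 ⇒ R5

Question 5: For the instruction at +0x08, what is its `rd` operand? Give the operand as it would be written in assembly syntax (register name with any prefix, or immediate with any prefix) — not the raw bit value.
@+08  big-endian(b1 80) = 0xb180
  opcode bits[15:10]=0x2c: not/R
  rd: (w>>7)&0x7=0x3 → R3

R3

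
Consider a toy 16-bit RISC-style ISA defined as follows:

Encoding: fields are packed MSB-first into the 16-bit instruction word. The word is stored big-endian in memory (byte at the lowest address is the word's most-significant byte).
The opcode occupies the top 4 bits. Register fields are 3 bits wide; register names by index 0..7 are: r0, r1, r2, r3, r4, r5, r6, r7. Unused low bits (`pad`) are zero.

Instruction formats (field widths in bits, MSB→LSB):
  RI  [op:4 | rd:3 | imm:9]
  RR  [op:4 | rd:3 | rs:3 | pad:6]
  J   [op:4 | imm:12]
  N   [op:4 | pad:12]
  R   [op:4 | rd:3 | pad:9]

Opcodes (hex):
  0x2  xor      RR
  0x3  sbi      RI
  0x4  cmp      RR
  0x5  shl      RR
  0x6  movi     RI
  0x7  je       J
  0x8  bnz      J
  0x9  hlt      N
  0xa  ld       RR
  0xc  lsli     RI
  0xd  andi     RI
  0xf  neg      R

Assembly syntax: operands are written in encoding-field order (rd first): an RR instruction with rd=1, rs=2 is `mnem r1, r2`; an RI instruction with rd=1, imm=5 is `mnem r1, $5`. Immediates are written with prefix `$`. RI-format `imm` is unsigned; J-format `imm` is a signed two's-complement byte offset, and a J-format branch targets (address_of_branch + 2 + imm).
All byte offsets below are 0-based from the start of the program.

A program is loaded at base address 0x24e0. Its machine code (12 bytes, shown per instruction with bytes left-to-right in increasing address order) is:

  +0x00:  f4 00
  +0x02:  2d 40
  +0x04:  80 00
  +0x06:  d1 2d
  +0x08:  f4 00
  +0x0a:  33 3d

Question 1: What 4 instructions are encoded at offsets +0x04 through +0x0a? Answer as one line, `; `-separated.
@+04  big-endian(80 00) = 0x8000
  top 4b → 0x8 → bnz [J]
  imm@[11:0]=0x0 ⇒ $0
@+06  big-endian(d1 2d) = 0xd12d
  top 4b → 0xd → andi [RI]
  rd@[11:9]=0x0 ⇒ r0
  imm@[8:0]=0x12d ⇒ $301
@+08  big-endian(f4 00) = 0xf400
  top 4b → 0xf → neg [R]
  rd@[11:9]=0x2 ⇒ r2
@+0a  big-endian(33 3d) = 0x333d
  top 4b → 0x3 → sbi [RI]
  rd@[11:9]=0x1 ⇒ r1
  imm@[8:0]=0x13d ⇒ $317

bnz $0; andi r0, $301; neg r2; sbi r1, $317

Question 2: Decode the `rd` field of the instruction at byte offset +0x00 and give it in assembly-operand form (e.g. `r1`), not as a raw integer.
[00] f4 00 → 0xf400
  opcode bits[15:12]=0xf: neg/R
  rd: (w>>9)&0x7=0x2 → r2

r2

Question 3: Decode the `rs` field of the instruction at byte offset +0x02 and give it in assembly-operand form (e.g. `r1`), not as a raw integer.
r5

@+02  big-endian(2d 40) = 0x2d40
  opcode bits[15:12]=0x2: xor/RR
  [11:9] rd=6 = r6
  [8:6] rs=5 = r5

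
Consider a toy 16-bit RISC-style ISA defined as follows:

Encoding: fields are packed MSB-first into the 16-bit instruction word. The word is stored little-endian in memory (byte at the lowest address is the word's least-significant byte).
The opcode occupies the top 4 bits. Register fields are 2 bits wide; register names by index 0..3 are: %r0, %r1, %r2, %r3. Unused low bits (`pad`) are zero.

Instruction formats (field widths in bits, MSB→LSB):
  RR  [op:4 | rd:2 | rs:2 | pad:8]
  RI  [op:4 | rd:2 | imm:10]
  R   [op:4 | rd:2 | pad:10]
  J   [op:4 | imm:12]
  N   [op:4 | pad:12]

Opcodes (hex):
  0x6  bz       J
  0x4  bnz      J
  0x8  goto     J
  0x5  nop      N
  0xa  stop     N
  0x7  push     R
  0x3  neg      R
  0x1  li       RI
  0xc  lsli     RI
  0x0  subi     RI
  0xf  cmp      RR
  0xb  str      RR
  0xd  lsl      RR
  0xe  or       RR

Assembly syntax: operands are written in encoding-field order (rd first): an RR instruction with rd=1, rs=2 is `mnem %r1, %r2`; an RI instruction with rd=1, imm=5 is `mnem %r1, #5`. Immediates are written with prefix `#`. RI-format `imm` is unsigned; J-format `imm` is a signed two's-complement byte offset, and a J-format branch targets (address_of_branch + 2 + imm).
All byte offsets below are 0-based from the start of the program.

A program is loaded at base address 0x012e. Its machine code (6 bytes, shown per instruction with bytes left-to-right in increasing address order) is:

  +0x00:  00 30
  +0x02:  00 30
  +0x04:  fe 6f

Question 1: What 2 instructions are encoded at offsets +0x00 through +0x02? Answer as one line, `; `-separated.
neg %r0; neg %r0

+0x00: 00 30 ⇒ word 0x3000 (little)
  op=0x3000>>12=0x3 ⇒ neg (R)
  [11:10] rd=0 = %r0
+0x02: 00 30 ⇒ word 0x3000 (little)
  op=0x3000>>12=0x3 ⇒ neg (R)
  [11:10] rd=0 = %r0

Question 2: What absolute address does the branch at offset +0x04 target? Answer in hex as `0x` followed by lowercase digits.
0x0132

[04] fe 6f → 0x6ffe
  opcode bits[15:12]=0x6: bz/J
  imm: (w>>0)&0xfff=0xffe (s12→-2) → #-2
  target = base 0x012e + off 0x04 + 2 + imm -2 = 0x0132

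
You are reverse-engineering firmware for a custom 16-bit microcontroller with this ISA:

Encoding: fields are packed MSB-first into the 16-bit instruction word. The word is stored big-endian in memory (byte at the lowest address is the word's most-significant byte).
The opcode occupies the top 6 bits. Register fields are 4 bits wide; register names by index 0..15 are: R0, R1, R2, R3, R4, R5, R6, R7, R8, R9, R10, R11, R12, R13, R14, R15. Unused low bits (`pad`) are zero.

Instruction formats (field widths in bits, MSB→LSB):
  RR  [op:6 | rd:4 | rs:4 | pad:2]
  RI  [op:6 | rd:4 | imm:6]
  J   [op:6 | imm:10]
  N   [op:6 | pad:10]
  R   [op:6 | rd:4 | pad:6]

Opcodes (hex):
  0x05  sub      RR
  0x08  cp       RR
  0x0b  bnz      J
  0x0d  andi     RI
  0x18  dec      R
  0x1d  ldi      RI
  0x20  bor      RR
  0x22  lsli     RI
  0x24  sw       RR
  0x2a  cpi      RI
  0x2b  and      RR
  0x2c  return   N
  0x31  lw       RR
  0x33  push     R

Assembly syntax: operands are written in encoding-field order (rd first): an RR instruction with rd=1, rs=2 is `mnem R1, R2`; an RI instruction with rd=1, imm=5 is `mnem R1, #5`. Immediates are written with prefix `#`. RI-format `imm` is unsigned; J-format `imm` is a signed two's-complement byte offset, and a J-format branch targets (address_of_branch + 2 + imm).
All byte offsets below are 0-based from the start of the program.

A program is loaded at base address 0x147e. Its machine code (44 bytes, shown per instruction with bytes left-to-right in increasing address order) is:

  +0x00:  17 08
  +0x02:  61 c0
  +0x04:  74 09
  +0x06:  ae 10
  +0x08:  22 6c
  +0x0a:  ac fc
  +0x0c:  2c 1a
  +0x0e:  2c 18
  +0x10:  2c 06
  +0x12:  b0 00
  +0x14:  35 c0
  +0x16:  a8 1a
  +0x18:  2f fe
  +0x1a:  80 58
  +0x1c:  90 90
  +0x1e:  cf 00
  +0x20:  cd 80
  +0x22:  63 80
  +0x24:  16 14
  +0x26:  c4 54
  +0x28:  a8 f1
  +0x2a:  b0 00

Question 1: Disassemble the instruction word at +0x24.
+0x24: 16 14 ⇒ word 0x1614 (big)
  opcode bits[15:10]=0x5: sub/RR
  rd: (w>>6)&0xf=0x8 → R8
  rs: (w>>2)&0xf=0x5 → R5

sub R8, R5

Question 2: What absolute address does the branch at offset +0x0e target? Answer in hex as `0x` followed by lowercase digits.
0x14a6

off 0x0e: read 2c 18 as big → 0x2c18
  opcode bits[15:10]=0xb: bnz/J
  [9:0] imm=24 = #24
  target = base 0x147e + off 0x0e + 2 + imm 24 = 0x14a6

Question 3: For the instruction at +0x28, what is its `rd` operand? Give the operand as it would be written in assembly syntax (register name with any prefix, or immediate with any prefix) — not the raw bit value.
R3

off 0x28: read a8 f1 as big → 0xa8f1
  top 6b → 0x2a → cpi [RI]
  rd@[9:6]=0x3 ⇒ R3
  imm@[5:0]=0x31 ⇒ #49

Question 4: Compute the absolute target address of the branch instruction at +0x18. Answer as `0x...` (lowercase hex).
+0x18: 2f fe ⇒ word 0x2ffe (big)
  opcode bits[15:10]=0xb: bnz/J
  imm@[9:0]=0x3fe (s10→-2) ⇒ #-2
  target = base 0x147e + off 0x18 + 2 + imm -2 = 0x1496

0x1496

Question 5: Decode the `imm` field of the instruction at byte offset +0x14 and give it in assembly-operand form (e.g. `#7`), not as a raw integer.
#0

@+14  big-endian(35 c0) = 0x35c0
  op=0x35c0>>10=0xd ⇒ andi (RI)
  [9:6] rd=7 = R7
  [5:0] imm=0 = #0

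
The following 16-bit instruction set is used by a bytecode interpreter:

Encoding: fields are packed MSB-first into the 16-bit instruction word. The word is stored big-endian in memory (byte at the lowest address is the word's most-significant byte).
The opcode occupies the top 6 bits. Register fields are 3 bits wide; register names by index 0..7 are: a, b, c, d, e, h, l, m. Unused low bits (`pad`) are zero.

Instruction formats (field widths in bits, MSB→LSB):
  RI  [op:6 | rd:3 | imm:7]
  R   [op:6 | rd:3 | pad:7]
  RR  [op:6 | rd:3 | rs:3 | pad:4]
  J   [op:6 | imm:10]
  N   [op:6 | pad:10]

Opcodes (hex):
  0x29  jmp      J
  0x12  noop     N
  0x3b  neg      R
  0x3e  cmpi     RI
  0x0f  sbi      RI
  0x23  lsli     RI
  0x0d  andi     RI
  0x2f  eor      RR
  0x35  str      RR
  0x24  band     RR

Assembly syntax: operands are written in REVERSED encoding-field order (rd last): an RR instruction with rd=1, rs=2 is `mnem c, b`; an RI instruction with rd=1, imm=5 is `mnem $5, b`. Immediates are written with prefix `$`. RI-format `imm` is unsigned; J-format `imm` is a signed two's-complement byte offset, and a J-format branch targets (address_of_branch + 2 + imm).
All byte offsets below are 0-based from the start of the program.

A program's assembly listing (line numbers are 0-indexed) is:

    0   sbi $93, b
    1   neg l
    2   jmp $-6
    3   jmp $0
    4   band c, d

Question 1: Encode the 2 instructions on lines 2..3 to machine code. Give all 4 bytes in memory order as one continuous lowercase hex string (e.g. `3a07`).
a7faa400

line 2 (jmp): pack op=0x29:6|imm=-6:10 = 0xa7fa; big→ a7 fa
line 3 (jmp): pack op=0x29:6|imm=0:10 = 0xa400; big→ a4 00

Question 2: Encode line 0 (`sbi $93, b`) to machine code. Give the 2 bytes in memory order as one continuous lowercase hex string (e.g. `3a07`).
0. sbi fields op=0xf:6|rd=1:3|imm=93:7 → word 3cddh → 3c dd

3cdd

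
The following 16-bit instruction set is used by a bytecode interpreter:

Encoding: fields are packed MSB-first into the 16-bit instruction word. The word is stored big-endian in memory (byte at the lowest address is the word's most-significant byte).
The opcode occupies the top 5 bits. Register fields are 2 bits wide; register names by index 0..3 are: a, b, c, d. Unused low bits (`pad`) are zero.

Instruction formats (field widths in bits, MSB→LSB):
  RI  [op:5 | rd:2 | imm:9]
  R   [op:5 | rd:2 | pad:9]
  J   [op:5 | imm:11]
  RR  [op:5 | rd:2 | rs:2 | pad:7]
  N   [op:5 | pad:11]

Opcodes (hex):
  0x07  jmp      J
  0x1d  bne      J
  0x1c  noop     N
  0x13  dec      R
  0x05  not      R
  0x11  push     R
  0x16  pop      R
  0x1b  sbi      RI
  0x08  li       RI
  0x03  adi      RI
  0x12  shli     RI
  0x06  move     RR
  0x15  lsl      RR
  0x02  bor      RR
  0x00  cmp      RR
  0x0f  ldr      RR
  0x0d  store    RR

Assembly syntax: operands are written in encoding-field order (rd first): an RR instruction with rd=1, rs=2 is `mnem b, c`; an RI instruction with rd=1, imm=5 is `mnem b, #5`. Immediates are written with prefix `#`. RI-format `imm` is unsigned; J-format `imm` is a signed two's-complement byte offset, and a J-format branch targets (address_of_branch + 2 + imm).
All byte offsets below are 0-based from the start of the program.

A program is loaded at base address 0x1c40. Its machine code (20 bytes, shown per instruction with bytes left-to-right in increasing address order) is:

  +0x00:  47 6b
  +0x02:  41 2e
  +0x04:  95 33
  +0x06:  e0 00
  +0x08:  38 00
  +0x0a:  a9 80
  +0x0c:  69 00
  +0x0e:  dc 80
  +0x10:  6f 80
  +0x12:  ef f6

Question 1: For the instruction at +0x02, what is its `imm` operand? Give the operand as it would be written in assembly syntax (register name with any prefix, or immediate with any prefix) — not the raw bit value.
off 0x02: read 41 2e as big → 0x412e
  op=0x412e>>11=0x8 ⇒ li (RI)
  [10:9] rd=0 = a
  [8:0] imm=302 = #302

#302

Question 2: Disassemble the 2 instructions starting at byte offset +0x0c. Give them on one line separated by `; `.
off 0x0c: read 69 00 as big → 0x6900
  top 5b → 0xd → store [RR]
  rd: (w>>9)&0x3=0x0 → a
  rs: (w>>7)&0x3=0x2 → c
off 0x0e: read dc 80 as big → 0xdc80
  top 5b → 0x1b → sbi [RI]
  rd: (w>>9)&0x3=0x2 → c
  imm: (w>>0)&0x1ff=0x80 → #128

store a, c; sbi c, #128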